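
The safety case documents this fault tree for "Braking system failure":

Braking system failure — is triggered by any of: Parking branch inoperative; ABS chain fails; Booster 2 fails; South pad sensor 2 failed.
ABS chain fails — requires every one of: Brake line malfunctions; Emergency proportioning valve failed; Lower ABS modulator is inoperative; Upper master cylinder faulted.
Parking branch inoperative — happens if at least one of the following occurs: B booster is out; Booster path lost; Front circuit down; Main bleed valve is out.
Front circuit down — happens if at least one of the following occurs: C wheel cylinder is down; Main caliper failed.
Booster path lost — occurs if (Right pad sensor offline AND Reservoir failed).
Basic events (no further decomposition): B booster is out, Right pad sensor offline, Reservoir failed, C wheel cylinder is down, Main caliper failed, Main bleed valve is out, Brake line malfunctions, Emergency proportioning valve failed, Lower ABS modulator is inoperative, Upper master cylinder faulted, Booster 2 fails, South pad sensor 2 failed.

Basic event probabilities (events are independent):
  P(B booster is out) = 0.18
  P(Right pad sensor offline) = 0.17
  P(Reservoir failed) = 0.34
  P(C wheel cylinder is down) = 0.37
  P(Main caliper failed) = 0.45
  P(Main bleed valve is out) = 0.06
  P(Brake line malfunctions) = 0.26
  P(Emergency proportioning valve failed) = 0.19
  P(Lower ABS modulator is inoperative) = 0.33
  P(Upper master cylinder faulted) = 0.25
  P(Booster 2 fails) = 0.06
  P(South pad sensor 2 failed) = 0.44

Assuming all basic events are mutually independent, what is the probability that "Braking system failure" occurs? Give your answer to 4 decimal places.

P(Booster path lost) [AND] = 0.17 × 0.34 = 0.057800
P(Front circuit down) [OR] = 1 − (1−0.37) × (1−0.45) = 0.653500
P(Parking branch inoperative) [OR] = 1 − (1−0.18) × (1−0.057800) × (1−0.653500) × (1−0.06) = 0.748355
P(ABS chain fails) [AND] = 0.26 × 0.19 × 0.33 × 0.25 = 0.004076
P(Braking system failure) [OR] = 1 − (1−0.748355) × (1−0.004076) × (1−0.06) × (1−0.44) = 0.868074
Rounded to 4 decimal places: P(Braking system failure) ≈ 0.8681.

0.8681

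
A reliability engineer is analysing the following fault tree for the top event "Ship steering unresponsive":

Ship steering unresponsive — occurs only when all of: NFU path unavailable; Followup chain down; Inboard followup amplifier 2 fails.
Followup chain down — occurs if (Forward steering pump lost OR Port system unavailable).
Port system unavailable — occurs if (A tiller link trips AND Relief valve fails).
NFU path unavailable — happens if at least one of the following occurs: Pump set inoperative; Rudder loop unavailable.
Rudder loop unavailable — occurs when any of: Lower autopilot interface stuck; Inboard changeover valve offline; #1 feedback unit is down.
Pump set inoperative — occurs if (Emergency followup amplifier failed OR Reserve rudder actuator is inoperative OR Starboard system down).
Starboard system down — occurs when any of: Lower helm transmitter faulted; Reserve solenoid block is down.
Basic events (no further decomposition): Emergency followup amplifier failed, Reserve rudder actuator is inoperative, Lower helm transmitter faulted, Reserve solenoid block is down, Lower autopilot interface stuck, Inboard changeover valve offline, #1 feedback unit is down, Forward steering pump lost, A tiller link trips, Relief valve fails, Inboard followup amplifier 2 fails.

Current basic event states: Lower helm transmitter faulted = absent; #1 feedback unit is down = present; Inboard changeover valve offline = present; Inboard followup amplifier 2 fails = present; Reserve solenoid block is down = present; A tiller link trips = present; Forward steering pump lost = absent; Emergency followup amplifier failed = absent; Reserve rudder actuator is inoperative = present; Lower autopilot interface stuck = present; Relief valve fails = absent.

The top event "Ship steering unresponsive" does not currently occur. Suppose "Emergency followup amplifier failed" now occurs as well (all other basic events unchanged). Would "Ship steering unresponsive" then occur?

Counterfactual: set "Emergency followup amplifier failed" to occurred.
Starboard system down [OR]: Lower helm transmitter faulted=not, Reserve solenoid block is down=occurs → at least one input occurs → occurs.
Pump set inoperative [OR]: Emergency followup amplifier failed=occurs, Reserve rudder actuator is inoperative=occurs, Starboard system down=occurs → at least one input occurs → occurs.
Rudder loop unavailable [OR]: Lower autopilot interface stuck=occurs, Inboard changeover valve offline=occurs, #1 feedback unit is down=occurs → at least one input occurs → occurs.
NFU path unavailable [OR]: Pump set inoperative=occurs, Rudder loop unavailable=occurs → at least one input occurs → occurs.
Port system unavailable [AND]: A tiller link trips=occurs, Relief valve fails=not → not all inputs occur → does not occur.
Followup chain down [OR]: Forward steering pump lost=not, Port system unavailable=not → no input occurs → does not occur.
Ship steering unresponsive [AND]: NFU path unavailable=occurs, Followup chain down=not, Inboard followup amplifier 2 fails=occurs → not all inputs occur → does not occur.

No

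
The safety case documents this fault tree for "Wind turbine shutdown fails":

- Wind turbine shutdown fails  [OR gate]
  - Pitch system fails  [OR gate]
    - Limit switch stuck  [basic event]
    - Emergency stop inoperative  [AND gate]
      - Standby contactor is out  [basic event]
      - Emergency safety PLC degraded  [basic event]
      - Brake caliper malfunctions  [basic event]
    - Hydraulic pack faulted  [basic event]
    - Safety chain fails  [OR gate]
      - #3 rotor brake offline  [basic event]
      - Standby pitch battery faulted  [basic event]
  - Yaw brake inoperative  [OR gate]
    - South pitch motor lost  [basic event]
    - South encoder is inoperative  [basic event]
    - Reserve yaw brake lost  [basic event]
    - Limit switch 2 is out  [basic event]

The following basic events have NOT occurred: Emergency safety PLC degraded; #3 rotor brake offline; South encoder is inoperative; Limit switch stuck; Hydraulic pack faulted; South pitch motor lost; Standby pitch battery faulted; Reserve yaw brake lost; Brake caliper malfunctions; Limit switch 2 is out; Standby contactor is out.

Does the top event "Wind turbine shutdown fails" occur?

No

Emergency stop inoperative [AND]: Standby contactor is out=not, Emergency safety PLC degraded=not, Brake caliper malfunctions=not → not all inputs occur → does not occur.
Safety chain fails [OR]: #3 rotor brake offline=not, Standby pitch battery faulted=not → no input occurs → does not occur.
Pitch system fails [OR]: Limit switch stuck=not, Emergency stop inoperative=not, Hydraulic pack faulted=not, Safety chain fails=not → no input occurs → does not occur.
Yaw brake inoperative [OR]: South pitch motor lost=not, South encoder is inoperative=not, Reserve yaw brake lost=not, Limit switch 2 is out=not → no input occurs → does not occur.
Wind turbine shutdown fails [OR]: Pitch system fails=not, Yaw brake inoperative=not → no input occurs → does not occur.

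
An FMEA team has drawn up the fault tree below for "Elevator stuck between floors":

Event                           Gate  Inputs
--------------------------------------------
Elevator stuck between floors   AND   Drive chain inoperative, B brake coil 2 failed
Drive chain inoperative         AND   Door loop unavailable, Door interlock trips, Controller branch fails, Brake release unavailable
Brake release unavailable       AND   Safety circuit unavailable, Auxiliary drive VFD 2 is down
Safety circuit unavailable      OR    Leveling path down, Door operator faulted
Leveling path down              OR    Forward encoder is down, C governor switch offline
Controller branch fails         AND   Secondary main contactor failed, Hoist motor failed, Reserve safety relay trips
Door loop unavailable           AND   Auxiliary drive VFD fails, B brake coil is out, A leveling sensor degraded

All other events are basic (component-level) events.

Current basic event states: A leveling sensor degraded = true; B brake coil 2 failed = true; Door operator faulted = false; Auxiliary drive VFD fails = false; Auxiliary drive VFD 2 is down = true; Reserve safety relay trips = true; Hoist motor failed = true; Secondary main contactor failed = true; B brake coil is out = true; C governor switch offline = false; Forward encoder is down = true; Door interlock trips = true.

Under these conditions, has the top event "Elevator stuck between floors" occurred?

Door loop unavailable [AND]: Auxiliary drive VFD fails=not, B brake coil is out=occurs, A leveling sensor degraded=occurs → not all inputs occur → does not occur.
Controller branch fails [AND]: Secondary main contactor failed=occurs, Hoist motor failed=occurs, Reserve safety relay trips=occurs → all inputs occur → occurs.
Leveling path down [OR]: Forward encoder is down=occurs, C governor switch offline=not → at least one input occurs → occurs.
Safety circuit unavailable [OR]: Leveling path down=occurs, Door operator faulted=not → at least one input occurs → occurs.
Brake release unavailable [AND]: Safety circuit unavailable=occurs, Auxiliary drive VFD 2 is down=occurs → all inputs occur → occurs.
Drive chain inoperative [AND]: Door loop unavailable=not, Door interlock trips=occurs, Controller branch fails=occurs, Brake release unavailable=occurs → not all inputs occur → does not occur.
Elevator stuck between floors [AND]: Drive chain inoperative=not, B brake coil 2 failed=occurs → not all inputs occur → does not occur.

No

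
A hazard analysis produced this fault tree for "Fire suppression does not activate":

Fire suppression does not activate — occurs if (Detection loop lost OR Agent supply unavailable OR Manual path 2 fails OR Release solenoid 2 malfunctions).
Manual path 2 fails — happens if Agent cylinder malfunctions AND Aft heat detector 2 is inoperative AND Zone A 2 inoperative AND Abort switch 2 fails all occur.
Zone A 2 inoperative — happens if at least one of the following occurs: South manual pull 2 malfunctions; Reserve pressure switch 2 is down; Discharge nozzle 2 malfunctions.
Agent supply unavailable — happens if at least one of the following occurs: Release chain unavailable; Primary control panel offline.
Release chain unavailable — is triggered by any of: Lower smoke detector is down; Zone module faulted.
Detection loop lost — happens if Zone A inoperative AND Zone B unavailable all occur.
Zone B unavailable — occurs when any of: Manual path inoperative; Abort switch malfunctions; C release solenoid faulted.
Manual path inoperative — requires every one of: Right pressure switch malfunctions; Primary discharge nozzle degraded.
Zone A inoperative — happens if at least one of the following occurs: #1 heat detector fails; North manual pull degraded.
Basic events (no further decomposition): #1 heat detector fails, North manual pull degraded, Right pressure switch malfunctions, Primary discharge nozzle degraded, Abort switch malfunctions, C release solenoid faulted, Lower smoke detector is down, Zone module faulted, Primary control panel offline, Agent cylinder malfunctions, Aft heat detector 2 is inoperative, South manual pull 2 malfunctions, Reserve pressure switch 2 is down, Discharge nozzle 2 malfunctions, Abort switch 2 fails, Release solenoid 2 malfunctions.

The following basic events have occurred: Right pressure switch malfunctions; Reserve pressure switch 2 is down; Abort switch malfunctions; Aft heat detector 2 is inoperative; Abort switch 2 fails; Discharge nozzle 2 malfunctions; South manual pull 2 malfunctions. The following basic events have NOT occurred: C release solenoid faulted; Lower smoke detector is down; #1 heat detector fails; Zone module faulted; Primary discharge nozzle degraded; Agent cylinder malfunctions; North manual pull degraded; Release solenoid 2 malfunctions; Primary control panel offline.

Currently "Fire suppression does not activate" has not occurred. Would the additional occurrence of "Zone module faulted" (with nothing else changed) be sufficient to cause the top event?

Yes

Counterfactual: set "Zone module faulted" to occurred.
Zone A inoperative [OR]: #1 heat detector fails=not, North manual pull degraded=not → no input occurs → does not occur.
Manual path inoperative [AND]: Right pressure switch malfunctions=occurs, Primary discharge nozzle degraded=not → not all inputs occur → does not occur.
Zone B unavailable [OR]: Manual path inoperative=not, Abort switch malfunctions=occurs, C release solenoid faulted=not → at least one input occurs → occurs.
Detection loop lost [AND]: Zone A inoperative=not, Zone B unavailable=occurs → not all inputs occur → does not occur.
Release chain unavailable [OR]: Lower smoke detector is down=not, Zone module faulted=occurs → at least one input occurs → occurs.
Agent supply unavailable [OR]: Release chain unavailable=occurs, Primary control panel offline=not → at least one input occurs → occurs.
Zone A 2 inoperative [OR]: South manual pull 2 malfunctions=occurs, Reserve pressure switch 2 is down=occurs, Discharge nozzle 2 malfunctions=occurs → at least one input occurs → occurs.
Manual path 2 fails [AND]: Agent cylinder malfunctions=not, Aft heat detector 2 is inoperative=occurs, Zone A 2 inoperative=occurs, Abort switch 2 fails=occurs → not all inputs occur → does not occur.
Fire suppression does not activate [OR]: Detection loop lost=not, Agent supply unavailable=occurs, Manual path 2 fails=not, Release solenoid 2 malfunctions=not → at least one input occurs → occurs.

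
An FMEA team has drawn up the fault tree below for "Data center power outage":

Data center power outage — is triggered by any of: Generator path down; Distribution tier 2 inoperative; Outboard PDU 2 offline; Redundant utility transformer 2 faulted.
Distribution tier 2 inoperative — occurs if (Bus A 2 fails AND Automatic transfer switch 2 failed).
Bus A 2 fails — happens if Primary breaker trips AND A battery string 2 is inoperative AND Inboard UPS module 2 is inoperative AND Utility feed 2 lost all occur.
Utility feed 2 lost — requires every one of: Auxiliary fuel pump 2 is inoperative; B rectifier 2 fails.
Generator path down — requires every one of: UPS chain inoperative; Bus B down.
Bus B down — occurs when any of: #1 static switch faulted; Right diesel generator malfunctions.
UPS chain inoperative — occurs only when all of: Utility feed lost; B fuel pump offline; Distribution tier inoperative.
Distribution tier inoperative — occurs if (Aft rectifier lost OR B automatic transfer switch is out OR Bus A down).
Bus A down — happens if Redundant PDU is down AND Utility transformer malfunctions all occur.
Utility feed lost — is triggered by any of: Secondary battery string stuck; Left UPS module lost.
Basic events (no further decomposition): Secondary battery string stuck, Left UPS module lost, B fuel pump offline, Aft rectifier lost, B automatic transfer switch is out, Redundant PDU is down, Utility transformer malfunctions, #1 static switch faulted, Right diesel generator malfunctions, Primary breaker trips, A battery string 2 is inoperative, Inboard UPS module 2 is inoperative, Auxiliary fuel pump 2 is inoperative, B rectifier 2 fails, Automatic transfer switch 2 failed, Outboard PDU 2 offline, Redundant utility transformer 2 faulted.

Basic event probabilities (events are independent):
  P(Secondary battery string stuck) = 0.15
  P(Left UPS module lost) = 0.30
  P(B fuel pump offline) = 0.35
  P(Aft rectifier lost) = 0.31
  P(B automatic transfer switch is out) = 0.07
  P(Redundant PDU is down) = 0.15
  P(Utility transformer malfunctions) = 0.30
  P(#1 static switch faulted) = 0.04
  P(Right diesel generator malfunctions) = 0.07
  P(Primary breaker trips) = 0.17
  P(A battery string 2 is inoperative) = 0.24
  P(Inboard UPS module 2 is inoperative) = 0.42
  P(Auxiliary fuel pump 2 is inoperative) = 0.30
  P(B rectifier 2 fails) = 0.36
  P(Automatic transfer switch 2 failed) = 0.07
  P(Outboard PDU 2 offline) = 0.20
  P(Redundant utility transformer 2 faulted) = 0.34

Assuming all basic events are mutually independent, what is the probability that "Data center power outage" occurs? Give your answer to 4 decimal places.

0.4752

P(Utility feed lost) [OR] = 1 − (1−0.15) × (1−0.30) = 0.405000
P(Bus A down) [AND] = 0.15 × 0.30 = 0.045000
P(Distribution tier inoperative) [OR] = 1 − (1−0.31) × (1−0.07) × (1−0.045000) = 0.387177
P(UPS chain inoperative) [AND] = 0.405000 × 0.35 × 0.387177 = 0.054882
P(Bus B down) [OR] = 1 − (1−0.04) × (1−0.07) = 0.107200
P(Generator path down) [AND] = 0.054882 × 0.107200 = 0.005883
P(Utility feed 2 lost) [AND] = 0.30 × 0.36 = 0.108000
P(Bus A 2 fails) [AND] = 0.17 × 0.24 × 0.42 × 0.108000 = 0.001851
P(Distribution tier 2 inoperative) [AND] = 0.001851 × 0.07 = 0.000130
P(Data center power outage) [OR] = 1 − (1−0.005883) × (1−0.000130) × (1−0.20) × (1−0.34) = 0.475174
Rounded to 4 decimal places: P(Data center power outage) ≈ 0.4752.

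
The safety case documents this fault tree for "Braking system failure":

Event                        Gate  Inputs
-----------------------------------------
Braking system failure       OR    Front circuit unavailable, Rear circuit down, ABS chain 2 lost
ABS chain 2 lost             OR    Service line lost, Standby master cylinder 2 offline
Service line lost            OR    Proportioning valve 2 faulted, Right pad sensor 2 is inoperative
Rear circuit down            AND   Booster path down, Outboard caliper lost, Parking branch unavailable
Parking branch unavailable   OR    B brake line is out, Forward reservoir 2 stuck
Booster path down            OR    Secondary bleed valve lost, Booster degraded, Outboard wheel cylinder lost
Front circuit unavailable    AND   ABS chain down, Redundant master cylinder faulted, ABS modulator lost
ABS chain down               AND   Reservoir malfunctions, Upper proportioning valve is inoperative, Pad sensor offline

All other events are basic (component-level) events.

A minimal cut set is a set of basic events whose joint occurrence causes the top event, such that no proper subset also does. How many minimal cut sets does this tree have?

ABS chain down [AND]: one cut set from each child combined → 1 × 1 × 1 = 1 cut set(s).
Front circuit unavailable [AND]: one cut set from each child combined → 1 × 1 × 1 = 1 cut set(s).
Booster path down [OR]: union of children's cut sets → 3 cut set(s).
Parking branch unavailable [OR]: union of children's cut sets → 2 cut set(s).
Rear circuit down [AND]: one cut set from each child combined → 3 × 1 × 2 = 6 cut set(s).
Service line lost [OR]: union of children's cut sets → 2 cut set(s).
ABS chain 2 lost [OR]: union of children's cut sets → 3 cut set(s).
Braking system failure [OR]: union of children's cut sets → 10 cut set(s).
Minimal cut sets: {ABS modulator lost, Pad sensor offline, Redundant master cylinder faulted, Reservoir malfunctions, Upper proportioning valve is inoperative}; {B brake line is out, Outboard caliper lost, Secondary bleed valve lost}; {Forward reservoir 2 stuck, Outboard caliper lost, Secondary bleed valve lost}; {B brake line is out, Booster degraded, Outboard caliper lost}; {Booster degraded, Forward reservoir 2 stuck, Outboard caliper lost}; {B brake line is out, Outboard caliper lost, Outboard wheel cylinder lost}; {Forward reservoir 2 stuck, Outboard caliper lost, Outboard wheel cylinder lost}; {Proportioning valve 2 faulted}; {Right pad sensor 2 is inoperative}; {Standby master cylinder 2 offline}.

10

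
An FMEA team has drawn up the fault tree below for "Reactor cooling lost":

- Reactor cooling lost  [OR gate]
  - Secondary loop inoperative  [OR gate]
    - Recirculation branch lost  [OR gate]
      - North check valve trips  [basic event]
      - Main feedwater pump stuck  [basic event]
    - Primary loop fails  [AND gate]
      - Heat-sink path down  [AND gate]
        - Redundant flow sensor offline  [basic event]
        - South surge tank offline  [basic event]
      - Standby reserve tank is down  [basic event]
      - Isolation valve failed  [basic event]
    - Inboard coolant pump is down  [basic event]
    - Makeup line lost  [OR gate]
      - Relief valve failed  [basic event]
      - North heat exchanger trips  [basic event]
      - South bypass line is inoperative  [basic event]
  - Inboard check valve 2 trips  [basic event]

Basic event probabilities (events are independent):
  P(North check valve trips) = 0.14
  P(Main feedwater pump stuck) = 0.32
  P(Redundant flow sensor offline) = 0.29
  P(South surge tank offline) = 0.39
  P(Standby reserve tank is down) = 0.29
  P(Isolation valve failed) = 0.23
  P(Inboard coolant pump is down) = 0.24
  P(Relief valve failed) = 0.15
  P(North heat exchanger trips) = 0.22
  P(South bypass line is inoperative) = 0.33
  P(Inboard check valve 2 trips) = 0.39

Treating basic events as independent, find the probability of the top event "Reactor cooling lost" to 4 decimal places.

P(Recirculation branch lost) [OR] = 1 − (1−0.14) × (1−0.32) = 0.415200
P(Heat-sink path down) [AND] = 0.29 × 0.39 = 0.113100
P(Primary loop fails) [AND] = 0.113100 × 0.29 × 0.23 = 0.007544
P(Makeup line lost) [OR] = 1 − (1−0.15) × (1−0.22) × (1−0.33) = 0.555790
P(Secondary loop inoperative) [OR] = 1 − (1−0.415200) × (1−0.007544) × (1−0.24) × (1−0.555790) = 0.804061
P(Reactor cooling lost) [OR] = 1 − (1−0.804061) × (1−0.39) = 0.880477
Rounded to 4 decimal places: P(Reactor cooling lost) ≈ 0.8805.

0.8805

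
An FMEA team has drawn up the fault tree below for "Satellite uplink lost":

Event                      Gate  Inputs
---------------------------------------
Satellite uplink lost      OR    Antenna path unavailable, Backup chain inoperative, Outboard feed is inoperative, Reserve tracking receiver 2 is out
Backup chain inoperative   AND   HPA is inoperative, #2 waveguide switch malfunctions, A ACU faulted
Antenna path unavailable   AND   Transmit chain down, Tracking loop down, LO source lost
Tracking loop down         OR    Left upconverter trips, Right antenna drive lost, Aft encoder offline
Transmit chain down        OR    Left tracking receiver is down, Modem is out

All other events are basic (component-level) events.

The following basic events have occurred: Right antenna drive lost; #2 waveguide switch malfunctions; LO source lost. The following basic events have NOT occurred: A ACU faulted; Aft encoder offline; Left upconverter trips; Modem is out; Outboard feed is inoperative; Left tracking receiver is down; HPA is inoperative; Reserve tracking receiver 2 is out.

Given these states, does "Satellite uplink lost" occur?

Transmit chain down [OR]: Left tracking receiver is down=not, Modem is out=not → no input occurs → does not occur.
Tracking loop down [OR]: Left upconverter trips=not, Right antenna drive lost=occurs, Aft encoder offline=not → at least one input occurs → occurs.
Antenna path unavailable [AND]: Transmit chain down=not, Tracking loop down=occurs, LO source lost=occurs → not all inputs occur → does not occur.
Backup chain inoperative [AND]: HPA is inoperative=not, #2 waveguide switch malfunctions=occurs, A ACU faulted=not → not all inputs occur → does not occur.
Satellite uplink lost [OR]: Antenna path unavailable=not, Backup chain inoperative=not, Outboard feed is inoperative=not, Reserve tracking receiver 2 is out=not → no input occurs → does not occur.

No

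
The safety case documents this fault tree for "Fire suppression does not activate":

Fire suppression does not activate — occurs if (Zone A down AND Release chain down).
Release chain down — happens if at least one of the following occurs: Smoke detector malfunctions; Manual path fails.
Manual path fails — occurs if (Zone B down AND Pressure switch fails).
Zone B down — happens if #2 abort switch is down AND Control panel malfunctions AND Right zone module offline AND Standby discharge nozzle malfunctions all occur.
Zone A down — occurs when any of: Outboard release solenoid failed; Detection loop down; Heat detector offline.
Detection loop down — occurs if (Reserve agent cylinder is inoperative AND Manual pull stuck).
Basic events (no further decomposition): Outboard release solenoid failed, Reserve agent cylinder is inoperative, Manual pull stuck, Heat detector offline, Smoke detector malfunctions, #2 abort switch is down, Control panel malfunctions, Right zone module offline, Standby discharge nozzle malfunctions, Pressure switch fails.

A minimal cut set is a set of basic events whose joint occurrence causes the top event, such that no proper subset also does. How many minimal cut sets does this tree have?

Detection loop down [AND]: one cut set from each child combined → 1 × 1 = 1 cut set(s).
Zone A down [OR]: union of children's cut sets → 3 cut set(s).
Zone B down [AND]: one cut set from each child combined → 1 × 1 × 1 × 1 = 1 cut set(s).
Manual path fails [AND]: one cut set from each child combined → 1 × 1 = 1 cut set(s).
Release chain down [OR]: union of children's cut sets → 2 cut set(s).
Fire suppression does not activate [AND]: one cut set from each child combined → 3 × 2 = 6 cut set(s).
Minimal cut sets: {Outboard release solenoid failed, Smoke detector malfunctions}; {#2 abort switch is down, Control panel malfunctions, Outboard release solenoid failed, Pressure switch fails, Right zone module offline, Standby discharge nozzle malfunctions}; {Manual pull stuck, Reserve agent cylinder is inoperative, Smoke detector malfunctions}; {#2 abort switch is down, Control panel malfunctions, Manual pull stuck, Pressure switch fails, Reserve agent cylinder is inoperative, Right zone module offline, Standby discharge nozzle malfunctions}; {Heat detector offline, Smoke detector malfunctions}; {#2 abort switch is down, Control panel malfunctions, Heat detector offline, Pressure switch fails, Right zone module offline, Standby discharge nozzle malfunctions}.

6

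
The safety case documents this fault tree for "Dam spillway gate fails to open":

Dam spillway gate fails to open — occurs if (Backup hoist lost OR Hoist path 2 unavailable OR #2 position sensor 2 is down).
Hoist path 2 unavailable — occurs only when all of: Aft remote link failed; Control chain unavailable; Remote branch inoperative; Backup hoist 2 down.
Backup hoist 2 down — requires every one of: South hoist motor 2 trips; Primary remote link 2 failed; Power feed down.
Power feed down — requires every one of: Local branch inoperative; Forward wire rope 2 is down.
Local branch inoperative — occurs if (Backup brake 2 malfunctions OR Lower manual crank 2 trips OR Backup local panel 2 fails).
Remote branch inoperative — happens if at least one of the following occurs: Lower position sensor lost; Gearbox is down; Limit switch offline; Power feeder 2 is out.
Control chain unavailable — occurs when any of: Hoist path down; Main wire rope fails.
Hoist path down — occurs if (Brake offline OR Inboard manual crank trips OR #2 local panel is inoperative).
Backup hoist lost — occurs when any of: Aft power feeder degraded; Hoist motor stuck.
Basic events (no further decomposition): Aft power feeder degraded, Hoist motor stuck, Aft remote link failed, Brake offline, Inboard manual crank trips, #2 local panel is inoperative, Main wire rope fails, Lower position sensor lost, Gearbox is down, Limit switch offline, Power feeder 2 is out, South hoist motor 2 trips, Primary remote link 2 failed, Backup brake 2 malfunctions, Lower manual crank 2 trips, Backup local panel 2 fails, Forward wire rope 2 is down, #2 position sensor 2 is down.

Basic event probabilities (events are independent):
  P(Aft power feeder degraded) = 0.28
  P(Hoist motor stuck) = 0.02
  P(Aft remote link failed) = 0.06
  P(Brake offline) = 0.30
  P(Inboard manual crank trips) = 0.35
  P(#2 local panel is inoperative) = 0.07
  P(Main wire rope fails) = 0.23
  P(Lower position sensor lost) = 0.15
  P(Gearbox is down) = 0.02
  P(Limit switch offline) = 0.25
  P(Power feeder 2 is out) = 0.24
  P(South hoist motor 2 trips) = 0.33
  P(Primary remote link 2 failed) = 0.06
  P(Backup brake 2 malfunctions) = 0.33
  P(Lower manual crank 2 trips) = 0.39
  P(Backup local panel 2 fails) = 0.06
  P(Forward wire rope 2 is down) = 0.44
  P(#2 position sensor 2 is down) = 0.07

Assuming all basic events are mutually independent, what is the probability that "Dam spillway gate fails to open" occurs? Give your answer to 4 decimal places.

P(Backup hoist lost) [OR] = 1 − (1−0.28) × (1−0.02) = 0.294400
P(Hoist path down) [OR] = 1 − (1−0.30) × (1−0.35) × (1−0.07) = 0.576850
P(Control chain unavailable) [OR] = 1 − (1−0.576850) × (1−0.23) = 0.674175
P(Remote branch inoperative) [OR] = 1 − (1−0.15) × (1−0.02) × (1−0.25) × (1−0.24) = 0.525190
P(Local branch inoperative) [OR] = 1 − (1−0.33) × (1−0.39) × (1−0.06) = 0.615822
P(Power feed down) [AND] = 0.615822 × 0.44 = 0.270962
P(Backup hoist 2 down) [AND] = 0.33 × 0.06 × 0.270962 = 0.005365
P(Hoist path 2 unavailable) [AND] = 0.06 × 0.674175 × 0.525190 × 0.005365 = 0.000114
P(Dam spillway gate fails to open) [OR] = 1 − (1−0.294400) × (1−0.000114) × (1−0.07) = 0.343867
Rounded to 4 decimal places: P(Dam spillway gate fails to open) ≈ 0.3439.

0.3439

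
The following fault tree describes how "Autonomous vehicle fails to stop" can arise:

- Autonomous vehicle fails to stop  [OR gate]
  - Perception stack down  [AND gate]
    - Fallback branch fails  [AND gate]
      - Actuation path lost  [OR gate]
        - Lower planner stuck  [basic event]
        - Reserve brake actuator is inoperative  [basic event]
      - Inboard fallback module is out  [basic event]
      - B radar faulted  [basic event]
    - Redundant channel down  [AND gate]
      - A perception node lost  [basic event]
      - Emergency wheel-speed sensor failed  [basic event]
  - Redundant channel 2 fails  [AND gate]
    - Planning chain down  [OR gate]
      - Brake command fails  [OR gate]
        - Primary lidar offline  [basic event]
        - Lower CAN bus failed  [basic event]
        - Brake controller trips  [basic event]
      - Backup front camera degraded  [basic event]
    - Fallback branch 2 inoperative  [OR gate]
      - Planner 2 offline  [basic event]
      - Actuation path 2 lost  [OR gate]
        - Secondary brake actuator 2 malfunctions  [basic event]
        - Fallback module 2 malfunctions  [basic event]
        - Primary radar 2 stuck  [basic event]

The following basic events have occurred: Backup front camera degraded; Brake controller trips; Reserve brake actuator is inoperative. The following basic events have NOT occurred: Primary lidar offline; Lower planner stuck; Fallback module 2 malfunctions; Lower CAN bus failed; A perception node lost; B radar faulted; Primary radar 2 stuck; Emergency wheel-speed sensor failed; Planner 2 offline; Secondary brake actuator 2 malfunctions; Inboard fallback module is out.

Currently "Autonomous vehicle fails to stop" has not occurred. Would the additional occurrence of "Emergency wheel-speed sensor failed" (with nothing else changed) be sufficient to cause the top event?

No

Counterfactual: set "Emergency wheel-speed sensor failed" to occurred.
Actuation path lost [OR]: Lower planner stuck=not, Reserve brake actuator is inoperative=occurs → at least one input occurs → occurs.
Fallback branch fails [AND]: Actuation path lost=occurs, Inboard fallback module is out=not, B radar faulted=not → not all inputs occur → does not occur.
Redundant channel down [AND]: A perception node lost=not, Emergency wheel-speed sensor failed=occurs → not all inputs occur → does not occur.
Perception stack down [AND]: Fallback branch fails=not, Redundant channel down=not → not all inputs occur → does not occur.
Brake command fails [OR]: Primary lidar offline=not, Lower CAN bus failed=not, Brake controller trips=occurs → at least one input occurs → occurs.
Planning chain down [OR]: Brake command fails=occurs, Backup front camera degraded=occurs → at least one input occurs → occurs.
Actuation path 2 lost [OR]: Secondary brake actuator 2 malfunctions=not, Fallback module 2 malfunctions=not, Primary radar 2 stuck=not → no input occurs → does not occur.
Fallback branch 2 inoperative [OR]: Planner 2 offline=not, Actuation path 2 lost=not → no input occurs → does not occur.
Redundant channel 2 fails [AND]: Planning chain down=occurs, Fallback branch 2 inoperative=not → not all inputs occur → does not occur.
Autonomous vehicle fails to stop [OR]: Perception stack down=not, Redundant channel 2 fails=not → no input occurs → does not occur.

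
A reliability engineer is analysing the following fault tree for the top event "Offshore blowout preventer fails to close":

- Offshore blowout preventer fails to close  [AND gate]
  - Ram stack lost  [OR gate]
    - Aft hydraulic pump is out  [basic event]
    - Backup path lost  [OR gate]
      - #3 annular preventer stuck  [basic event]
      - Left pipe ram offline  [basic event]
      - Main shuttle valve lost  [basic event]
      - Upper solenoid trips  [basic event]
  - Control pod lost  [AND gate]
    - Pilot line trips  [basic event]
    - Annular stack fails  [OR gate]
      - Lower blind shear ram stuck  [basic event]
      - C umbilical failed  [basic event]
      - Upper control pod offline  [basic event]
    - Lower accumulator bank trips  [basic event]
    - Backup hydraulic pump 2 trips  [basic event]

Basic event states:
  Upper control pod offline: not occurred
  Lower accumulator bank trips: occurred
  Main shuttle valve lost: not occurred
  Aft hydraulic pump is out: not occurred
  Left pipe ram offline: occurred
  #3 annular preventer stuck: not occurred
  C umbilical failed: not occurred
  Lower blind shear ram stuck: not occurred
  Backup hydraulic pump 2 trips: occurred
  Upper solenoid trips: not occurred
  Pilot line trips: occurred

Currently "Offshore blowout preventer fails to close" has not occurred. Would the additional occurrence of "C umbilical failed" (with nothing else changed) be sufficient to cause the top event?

Yes

Counterfactual: set "C umbilical failed" to occurred.
Backup path lost [OR]: #3 annular preventer stuck=not, Left pipe ram offline=occurs, Main shuttle valve lost=not, Upper solenoid trips=not → at least one input occurs → occurs.
Ram stack lost [OR]: Aft hydraulic pump is out=not, Backup path lost=occurs → at least one input occurs → occurs.
Annular stack fails [OR]: Lower blind shear ram stuck=not, C umbilical failed=occurs, Upper control pod offline=not → at least one input occurs → occurs.
Control pod lost [AND]: Pilot line trips=occurs, Annular stack fails=occurs, Lower accumulator bank trips=occurs, Backup hydraulic pump 2 trips=occurs → all inputs occur → occurs.
Offshore blowout preventer fails to close [AND]: Ram stack lost=occurs, Control pod lost=occurs → all inputs occur → occurs.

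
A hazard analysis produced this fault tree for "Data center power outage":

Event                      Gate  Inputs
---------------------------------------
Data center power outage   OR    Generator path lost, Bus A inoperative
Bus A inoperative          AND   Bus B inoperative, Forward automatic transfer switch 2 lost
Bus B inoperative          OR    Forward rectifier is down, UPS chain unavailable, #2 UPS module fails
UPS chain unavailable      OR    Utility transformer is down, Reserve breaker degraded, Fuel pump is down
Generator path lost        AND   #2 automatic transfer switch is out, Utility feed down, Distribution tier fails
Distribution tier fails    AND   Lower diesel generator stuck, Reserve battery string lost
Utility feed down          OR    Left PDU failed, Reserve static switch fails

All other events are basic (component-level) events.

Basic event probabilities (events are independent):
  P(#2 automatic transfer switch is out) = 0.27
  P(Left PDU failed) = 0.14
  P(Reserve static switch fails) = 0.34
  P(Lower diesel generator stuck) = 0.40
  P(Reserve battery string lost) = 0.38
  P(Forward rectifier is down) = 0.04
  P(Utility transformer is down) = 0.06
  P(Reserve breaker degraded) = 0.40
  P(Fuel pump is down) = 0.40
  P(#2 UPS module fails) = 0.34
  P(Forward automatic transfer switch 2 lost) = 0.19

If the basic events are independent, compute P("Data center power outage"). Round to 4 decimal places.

P(Utility feed down) [OR] = 1 − (1−0.14) × (1−0.34) = 0.432400
P(Distribution tier fails) [AND] = 0.40 × 0.38 = 0.152000
P(Generator path lost) [AND] = 0.27 × 0.432400 × 0.152000 = 0.017746
P(UPS chain unavailable) [OR] = 1 − (1−0.06) × (1−0.40) × (1−0.40) = 0.661600
P(Bus B inoperative) [OR] = 1 − (1−0.04) × (1−0.661600) × (1−0.34) = 0.785590
P(Bus A inoperative) [AND] = 0.785590 × 0.19 = 0.149262
P(Data center power outage) [OR] = 1 − (1−0.017746) × (1−0.149262) = 0.164359
Rounded to 4 decimal places: P(Data center power outage) ≈ 0.1644.

0.1644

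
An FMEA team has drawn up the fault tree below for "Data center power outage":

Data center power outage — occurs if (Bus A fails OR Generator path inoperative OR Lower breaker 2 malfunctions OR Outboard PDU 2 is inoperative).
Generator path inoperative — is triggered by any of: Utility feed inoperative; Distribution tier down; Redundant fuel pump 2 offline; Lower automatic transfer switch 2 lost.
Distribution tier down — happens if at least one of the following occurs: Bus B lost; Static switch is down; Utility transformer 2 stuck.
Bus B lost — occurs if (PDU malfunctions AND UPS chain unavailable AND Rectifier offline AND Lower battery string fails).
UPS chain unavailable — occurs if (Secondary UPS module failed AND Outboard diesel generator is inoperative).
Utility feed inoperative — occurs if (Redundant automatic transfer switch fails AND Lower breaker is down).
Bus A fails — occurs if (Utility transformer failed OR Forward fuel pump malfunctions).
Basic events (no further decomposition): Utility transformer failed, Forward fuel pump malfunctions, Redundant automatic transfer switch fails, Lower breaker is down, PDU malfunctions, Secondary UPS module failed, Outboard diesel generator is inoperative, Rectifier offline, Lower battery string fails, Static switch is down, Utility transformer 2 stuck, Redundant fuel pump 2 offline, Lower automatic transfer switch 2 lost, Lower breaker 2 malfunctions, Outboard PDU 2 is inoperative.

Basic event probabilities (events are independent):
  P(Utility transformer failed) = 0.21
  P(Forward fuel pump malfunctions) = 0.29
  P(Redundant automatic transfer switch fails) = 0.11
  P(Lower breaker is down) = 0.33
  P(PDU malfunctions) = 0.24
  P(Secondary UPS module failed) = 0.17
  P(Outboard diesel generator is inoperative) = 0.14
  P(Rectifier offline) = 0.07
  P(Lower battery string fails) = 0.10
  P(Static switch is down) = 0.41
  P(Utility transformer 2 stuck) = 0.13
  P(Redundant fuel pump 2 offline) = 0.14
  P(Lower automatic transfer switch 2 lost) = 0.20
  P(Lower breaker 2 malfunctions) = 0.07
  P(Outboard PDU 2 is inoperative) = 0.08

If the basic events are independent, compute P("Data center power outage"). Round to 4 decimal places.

0.8367

P(Bus A fails) [OR] = 1 − (1−0.21) × (1−0.29) = 0.439100
P(Utility feed inoperative) [AND] = 0.11 × 0.33 = 0.036300
P(UPS chain unavailable) [AND] = 0.17 × 0.14 = 0.023800
P(Bus B lost) [AND] = 0.24 × 0.023800 × 0.07 × 0.10 = 0.000040
P(Distribution tier down) [OR] = 1 − (1−0.000040) × (1−0.41) × (1−0.13) = 0.486721
P(Generator path inoperative) [OR] = 1 − (1−0.036300) × (1−0.486721) × (1−0.14) × (1−0.20) = 0.659683
P(Data center power outage) [OR] = 1 − (1−0.439100) × (1−0.659683) × (1−0.07) × (1−0.08) = 0.836680
Rounded to 4 decimal places: P(Data center power outage) ≈ 0.8367.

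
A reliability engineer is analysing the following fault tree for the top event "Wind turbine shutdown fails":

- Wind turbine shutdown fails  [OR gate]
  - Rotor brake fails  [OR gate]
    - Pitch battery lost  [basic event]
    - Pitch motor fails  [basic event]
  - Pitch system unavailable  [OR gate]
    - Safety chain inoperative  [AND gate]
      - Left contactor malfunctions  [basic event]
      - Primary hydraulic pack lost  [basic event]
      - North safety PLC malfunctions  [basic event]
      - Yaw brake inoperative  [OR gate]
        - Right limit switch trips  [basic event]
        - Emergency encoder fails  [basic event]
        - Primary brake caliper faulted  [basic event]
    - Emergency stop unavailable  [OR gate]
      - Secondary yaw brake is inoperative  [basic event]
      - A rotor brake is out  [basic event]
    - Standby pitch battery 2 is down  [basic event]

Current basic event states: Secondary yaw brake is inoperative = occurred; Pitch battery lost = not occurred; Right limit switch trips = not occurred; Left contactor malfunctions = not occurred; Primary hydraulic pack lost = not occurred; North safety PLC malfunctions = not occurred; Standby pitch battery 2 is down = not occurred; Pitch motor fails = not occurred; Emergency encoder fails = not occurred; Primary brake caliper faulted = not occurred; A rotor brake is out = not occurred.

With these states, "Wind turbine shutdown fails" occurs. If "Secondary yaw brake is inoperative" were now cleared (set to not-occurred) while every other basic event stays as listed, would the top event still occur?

No

Counterfactual: set "Secondary yaw brake is inoperative" to not occurred.
Rotor brake fails [OR]: Pitch battery lost=not, Pitch motor fails=not → no input occurs → does not occur.
Yaw brake inoperative [OR]: Right limit switch trips=not, Emergency encoder fails=not, Primary brake caliper faulted=not → no input occurs → does not occur.
Safety chain inoperative [AND]: Left contactor malfunctions=not, Primary hydraulic pack lost=not, North safety PLC malfunctions=not, Yaw brake inoperative=not → not all inputs occur → does not occur.
Emergency stop unavailable [OR]: Secondary yaw brake is inoperative=not, A rotor brake is out=not → no input occurs → does not occur.
Pitch system unavailable [OR]: Safety chain inoperative=not, Emergency stop unavailable=not, Standby pitch battery 2 is down=not → no input occurs → does not occur.
Wind turbine shutdown fails [OR]: Rotor brake fails=not, Pitch system unavailable=not → no input occurs → does not occur.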